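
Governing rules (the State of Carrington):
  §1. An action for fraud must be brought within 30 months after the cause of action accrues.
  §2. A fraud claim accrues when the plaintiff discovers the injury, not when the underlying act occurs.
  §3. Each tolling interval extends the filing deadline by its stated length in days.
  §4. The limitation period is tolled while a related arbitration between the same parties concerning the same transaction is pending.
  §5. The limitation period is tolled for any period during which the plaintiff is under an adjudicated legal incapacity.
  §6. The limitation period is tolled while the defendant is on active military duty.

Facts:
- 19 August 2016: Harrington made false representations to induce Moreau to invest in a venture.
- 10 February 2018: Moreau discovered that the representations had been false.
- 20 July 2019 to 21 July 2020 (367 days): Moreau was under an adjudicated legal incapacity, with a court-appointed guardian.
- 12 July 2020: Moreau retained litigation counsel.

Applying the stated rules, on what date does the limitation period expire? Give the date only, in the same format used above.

12 August 2021

Under the discovery rule, the claim accrued on 10 February 2018, when Moreau discovered the injury — not on the 19 August 2016 date of the underlying act.
The untolled deadline — 30 months after 10 February 2018 — is 10 August 2020.
The period was tolled for 367 days by the plaintiff's legal incapacity (20 July 2019 to 21 July 2020), pushing the deadline to 12 August 2021.
None of the other events listed affects the running of the period under the stated rules.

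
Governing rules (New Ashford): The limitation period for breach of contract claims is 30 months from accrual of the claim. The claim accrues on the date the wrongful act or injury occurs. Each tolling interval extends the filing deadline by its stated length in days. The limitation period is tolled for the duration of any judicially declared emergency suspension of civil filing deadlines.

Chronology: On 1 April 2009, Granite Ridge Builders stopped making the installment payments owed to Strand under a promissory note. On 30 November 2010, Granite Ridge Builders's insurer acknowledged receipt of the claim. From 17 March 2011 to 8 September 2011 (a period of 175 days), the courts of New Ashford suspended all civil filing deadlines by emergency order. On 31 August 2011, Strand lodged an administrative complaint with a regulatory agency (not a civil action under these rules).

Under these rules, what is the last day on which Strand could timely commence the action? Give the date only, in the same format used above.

24 March 2012

The claim accrued on 1 April 2009, the date of the act.
Adding the 30 months base period to 1 April 2009 gives a deadline of 1 October 2011, before any tolling.
The emergency suspension of filing deadlines from 17 March 2011 to 8 September 2011 tolled the period for 175 days, extending the deadline to 24 March 2012.
The other events in the timeline have no effect on the limitation period under the stated rules.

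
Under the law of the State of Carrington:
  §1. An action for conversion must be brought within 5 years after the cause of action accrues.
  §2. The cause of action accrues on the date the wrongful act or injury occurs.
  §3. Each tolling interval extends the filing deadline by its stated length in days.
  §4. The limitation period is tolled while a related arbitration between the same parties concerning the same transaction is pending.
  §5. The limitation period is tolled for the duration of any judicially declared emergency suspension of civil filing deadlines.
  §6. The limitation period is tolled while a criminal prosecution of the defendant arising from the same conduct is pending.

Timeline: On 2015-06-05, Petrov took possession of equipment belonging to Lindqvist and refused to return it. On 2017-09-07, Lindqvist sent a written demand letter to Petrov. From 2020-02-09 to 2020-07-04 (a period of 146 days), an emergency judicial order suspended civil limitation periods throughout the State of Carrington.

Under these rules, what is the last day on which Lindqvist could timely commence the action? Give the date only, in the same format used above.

The cause of action accrued on 2015-06-05, the date of the act.
5 years from 2015-06-05 is 2020-06-05.
Because the emergency suspension of filing deadlines ran from 2020-02-09 to 2020-07-04, the deadline is extended by 146 days to 2020-10-29.
Nothing else in the chronology tolls or restarts the period.

2020-10-29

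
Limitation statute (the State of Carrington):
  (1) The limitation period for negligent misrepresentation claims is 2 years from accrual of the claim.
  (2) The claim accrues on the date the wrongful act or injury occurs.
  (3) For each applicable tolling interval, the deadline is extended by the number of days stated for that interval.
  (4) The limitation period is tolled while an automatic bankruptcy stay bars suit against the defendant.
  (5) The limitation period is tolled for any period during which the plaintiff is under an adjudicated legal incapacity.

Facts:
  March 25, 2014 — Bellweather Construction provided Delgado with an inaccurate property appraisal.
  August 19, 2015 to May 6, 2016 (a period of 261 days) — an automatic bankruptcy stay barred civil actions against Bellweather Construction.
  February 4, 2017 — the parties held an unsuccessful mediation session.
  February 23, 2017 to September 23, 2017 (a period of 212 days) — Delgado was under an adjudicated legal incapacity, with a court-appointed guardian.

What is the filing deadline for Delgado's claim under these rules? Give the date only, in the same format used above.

December 11, 2016

The limitation period began to run on March 25, 2014.
2 years from March 25, 2014 is March 25, 2016.
The period was tolled for 261 days by the automatic bankruptcy stay (August 19, 2015 to May 6, 2016), pushing the deadline to December 11, 2016.
By the time the plaintiff's legal incapacity began on February 23, 2017, the limitation period had already expired on December 11, 2016; that interval cannot revive it.
The other events in the timeline have no effect on the limitation period under the stated rules.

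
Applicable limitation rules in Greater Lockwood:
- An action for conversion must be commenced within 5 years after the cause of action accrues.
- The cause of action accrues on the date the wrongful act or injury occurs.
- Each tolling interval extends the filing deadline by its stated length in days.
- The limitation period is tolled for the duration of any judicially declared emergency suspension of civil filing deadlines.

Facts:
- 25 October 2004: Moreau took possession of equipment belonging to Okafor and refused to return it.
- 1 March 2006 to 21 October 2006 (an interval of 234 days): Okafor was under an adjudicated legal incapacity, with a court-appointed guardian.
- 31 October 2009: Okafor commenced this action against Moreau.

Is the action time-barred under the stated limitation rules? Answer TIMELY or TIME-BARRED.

TIME-BARRED

The limitation period began to run on 25 October 2004.
5 years from 25 October 2004 is 25 October 2009.
Although the plaintiff's incapacity ran from 1 March 2006 to 21 October 2006, the stated rules do not make that a tolling event, so it is disregarded.
The 31 October 2009 filing falls after the 25 October 2009 deadline; the claim is time-barred.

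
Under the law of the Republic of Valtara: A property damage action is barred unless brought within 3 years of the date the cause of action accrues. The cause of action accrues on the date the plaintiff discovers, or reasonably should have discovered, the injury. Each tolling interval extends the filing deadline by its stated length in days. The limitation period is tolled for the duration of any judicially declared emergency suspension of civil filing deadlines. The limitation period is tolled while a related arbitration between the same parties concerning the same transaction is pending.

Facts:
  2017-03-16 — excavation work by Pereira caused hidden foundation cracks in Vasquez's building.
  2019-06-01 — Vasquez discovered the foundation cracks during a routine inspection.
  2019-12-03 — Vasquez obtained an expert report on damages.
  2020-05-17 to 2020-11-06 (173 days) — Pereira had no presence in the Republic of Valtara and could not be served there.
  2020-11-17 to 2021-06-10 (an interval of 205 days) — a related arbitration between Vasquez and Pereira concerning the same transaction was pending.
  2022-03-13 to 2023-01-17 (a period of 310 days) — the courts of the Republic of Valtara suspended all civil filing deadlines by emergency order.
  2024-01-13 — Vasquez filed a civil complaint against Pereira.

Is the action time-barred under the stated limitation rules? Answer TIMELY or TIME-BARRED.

TIME-BARRED

The claim did not accrue until Vasquez discovered the injury on 2019-06-01; the 2017-03-16 act date does not start the clock under the stated rule.
Adding the 3 years base period to 2019-06-01 gives a deadline of 2022-06-01, before any tolling.
The pending related arbitration from 2020-11-17 to 2021-06-10 tolled the period for 205 days, extending the deadline to 2022-12-23.
Because the emergency suspension of filing deadlines ran from 2022-03-13 to 2023-01-17, the deadline is extended by 310 days to 2023-10-29.
Although the defendant's absence ran from 2020-05-17 to 2020-11-06, the stated rules do not make that a tolling event, so it is disregarded.
The other events in the timeline have no effect on the limitation period under the stated rules.
The 2024-01-13 filing falls after the 2023-10-29 deadline; the claim is time-barred.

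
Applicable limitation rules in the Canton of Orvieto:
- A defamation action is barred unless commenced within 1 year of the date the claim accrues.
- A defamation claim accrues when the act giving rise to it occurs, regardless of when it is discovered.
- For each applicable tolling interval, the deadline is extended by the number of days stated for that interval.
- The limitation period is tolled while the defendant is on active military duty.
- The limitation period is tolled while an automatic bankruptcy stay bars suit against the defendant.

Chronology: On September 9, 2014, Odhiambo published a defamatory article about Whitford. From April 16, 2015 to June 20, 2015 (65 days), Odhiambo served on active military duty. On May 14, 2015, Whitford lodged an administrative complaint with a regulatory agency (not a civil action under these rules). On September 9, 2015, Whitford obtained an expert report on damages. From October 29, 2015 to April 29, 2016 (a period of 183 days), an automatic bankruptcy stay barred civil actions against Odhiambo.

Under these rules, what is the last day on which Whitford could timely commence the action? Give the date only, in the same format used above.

May 14, 2016

The claim accrued on September 9, 2014, when the wrongful act occurred.
The untolled deadline — 1 year after September 9, 2014 — is September 9, 2015.
The period was tolled for 65 days by the defendant's active military service (April 16, 2015 to June 20, 2015), pushing the deadline to November 13, 2015.
The automatic bankruptcy stay from October 29, 2015 to April 29, 2016 tolled the period for 183 days, extending the deadline to May 14, 2016.
None of the other events listed affects the running of the period under the stated rules.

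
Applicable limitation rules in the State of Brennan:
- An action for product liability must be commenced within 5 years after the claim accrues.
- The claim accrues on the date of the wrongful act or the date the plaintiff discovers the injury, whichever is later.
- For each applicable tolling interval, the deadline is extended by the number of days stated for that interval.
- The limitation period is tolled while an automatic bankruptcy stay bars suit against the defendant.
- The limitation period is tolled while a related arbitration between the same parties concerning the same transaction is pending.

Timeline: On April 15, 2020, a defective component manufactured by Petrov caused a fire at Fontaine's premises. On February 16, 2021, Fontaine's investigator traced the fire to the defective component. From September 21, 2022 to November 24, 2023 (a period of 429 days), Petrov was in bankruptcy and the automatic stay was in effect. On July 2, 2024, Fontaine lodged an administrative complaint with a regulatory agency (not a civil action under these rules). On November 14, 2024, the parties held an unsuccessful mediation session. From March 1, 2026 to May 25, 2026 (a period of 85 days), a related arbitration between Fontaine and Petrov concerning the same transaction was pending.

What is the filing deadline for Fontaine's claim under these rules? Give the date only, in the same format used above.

July 15, 2027

Because discovery on February 16, 2021 post-dates the April 15, 2020 act, accrual under the later-of rule falls on February 16, 2021.
5 years from February 16, 2021 is February 16, 2026.
Because the automatic bankruptcy stay ran from September 21, 2022 to November 24, 2023, the deadline is extended by 429 days to April 21, 2027.
The period was tolled for 85 days by the pending related arbitration (March 1, 2026 to May 25, 2026), pushing the deadline to July 15, 2027.
The other events in the timeline have no effect on the limitation period under the stated rules.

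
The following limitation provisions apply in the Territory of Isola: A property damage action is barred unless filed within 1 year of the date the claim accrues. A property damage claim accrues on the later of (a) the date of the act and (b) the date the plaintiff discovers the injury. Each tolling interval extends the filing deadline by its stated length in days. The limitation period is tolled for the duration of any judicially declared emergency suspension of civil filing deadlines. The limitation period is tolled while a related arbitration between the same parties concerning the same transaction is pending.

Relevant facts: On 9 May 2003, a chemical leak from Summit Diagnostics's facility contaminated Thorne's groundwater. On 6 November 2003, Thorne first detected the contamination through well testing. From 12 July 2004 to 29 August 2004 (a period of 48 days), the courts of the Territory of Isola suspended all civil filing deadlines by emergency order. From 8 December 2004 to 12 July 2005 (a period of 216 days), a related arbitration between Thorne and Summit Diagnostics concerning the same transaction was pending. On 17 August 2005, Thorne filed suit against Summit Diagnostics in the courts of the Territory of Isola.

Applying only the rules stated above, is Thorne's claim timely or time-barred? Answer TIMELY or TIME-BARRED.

TIME-BARRED

The claim accrued on 6 November 2003 — the later of the 9 May 2003 act and the 6 November 2003 discovery.
1 year from 6 November 2003 is 6 November 2004.
The period was tolled for 48 days by the emergency suspension of filing deadlines (12 July 2004 to 29 August 2004), pushing the deadline to 24 December 2004.
The period was tolled for 216 days by the pending related arbitration (8 December 2004 to 12 July 2005), pushing the deadline to 28 July 2005.
The 17 August 2005 filing falls after the 28 July 2005 deadline; the claim is time-barred.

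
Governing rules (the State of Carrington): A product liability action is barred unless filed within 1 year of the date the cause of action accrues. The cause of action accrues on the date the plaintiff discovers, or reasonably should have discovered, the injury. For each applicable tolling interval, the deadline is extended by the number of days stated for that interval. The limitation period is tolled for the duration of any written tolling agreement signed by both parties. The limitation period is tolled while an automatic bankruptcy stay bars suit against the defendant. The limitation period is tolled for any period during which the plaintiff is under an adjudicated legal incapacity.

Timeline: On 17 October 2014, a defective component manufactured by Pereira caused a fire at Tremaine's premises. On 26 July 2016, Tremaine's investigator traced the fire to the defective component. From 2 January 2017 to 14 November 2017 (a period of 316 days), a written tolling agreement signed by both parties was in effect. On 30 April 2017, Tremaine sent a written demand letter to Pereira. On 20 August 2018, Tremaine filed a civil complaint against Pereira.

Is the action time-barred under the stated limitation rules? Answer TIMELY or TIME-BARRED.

Under the discovery rule, the claim accrued on 26 July 2016, when Tremaine discovered the injury — not on the 17 October 2014 date of the underlying act.
1 year from 26 July 2016 is 26 July 2017.
The written tolling agreement from 2 January 2017 to 14 November 2017 tolled the period for 316 days, extending the deadline to 7 June 2018.
None of the other events listed affects the running of the period under the stated rules.
The 20 August 2018 filing falls after the 7 June 2018 deadline; the claim is time-barred.

TIME-BARRED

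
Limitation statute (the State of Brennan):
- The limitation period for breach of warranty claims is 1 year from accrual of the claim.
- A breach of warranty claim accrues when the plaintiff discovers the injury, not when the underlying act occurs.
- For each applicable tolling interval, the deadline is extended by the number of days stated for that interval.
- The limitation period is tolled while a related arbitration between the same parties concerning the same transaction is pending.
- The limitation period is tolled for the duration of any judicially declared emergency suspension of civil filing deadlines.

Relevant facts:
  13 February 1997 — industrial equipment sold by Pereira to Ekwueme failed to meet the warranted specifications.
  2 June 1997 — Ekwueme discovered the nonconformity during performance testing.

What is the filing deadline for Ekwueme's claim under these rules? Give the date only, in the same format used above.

Accrual is tied to discovery, so the period began on 2 June 1997 rather than on 13 February 1997 when the act occurred.
The untolled deadline — 1 year after 2 June 1997 — is 2 June 1998.

2 June 1998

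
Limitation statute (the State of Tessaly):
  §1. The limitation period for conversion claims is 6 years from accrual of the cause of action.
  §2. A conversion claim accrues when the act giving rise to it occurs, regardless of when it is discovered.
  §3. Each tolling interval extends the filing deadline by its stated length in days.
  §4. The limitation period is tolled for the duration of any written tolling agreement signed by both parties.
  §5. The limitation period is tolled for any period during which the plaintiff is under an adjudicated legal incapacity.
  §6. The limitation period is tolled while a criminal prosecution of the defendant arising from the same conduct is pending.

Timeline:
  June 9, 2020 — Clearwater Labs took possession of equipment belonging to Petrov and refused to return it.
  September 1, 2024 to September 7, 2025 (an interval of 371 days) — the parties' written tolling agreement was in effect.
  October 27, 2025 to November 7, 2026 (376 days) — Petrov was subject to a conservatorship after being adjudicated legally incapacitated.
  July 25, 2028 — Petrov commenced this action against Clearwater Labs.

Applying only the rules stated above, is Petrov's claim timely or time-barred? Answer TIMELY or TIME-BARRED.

The cause of action accrued on June 9, 2020, the date of the act.
The untolled deadline — 6 years after June 9, 2020 — is June 9, 2026.
The written tolling agreement from September 1, 2024 to September 7, 2025 tolled the period for 371 days, extending the deadline to June 15, 2027.
Because the plaintiff's legal incapacity ran from October 27, 2025 to November 7, 2026, the deadline is extended by 376 days to June 25, 2028.
Petrov filed on July 25, 2028, after the June 25, 2028 deadline, so the action is time-barred.

TIME-BARRED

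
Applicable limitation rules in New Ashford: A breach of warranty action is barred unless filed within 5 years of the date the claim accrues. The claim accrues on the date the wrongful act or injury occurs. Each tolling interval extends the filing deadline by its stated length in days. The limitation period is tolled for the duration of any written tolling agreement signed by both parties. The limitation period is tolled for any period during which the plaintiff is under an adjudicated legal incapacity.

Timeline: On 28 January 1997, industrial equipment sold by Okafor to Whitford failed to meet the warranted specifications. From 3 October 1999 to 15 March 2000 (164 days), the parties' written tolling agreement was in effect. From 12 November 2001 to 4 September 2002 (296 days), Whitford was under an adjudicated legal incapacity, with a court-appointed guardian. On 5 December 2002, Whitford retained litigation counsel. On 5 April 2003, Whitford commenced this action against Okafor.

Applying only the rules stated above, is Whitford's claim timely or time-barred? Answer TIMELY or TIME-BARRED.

The claim accrued on 28 January 1997, when the wrongful act occurred.
Adding the 5 years base period to 28 January 1997 gives a deadline of 28 January 2002, before any tolling.
The written tolling agreement from 3 October 1999 to 15 March 2000 tolled the period for 164 days, extending the deadline to 11 July 2002.
The plaintiff's legal incapacity from 12 November 2001 to 4 September 2002 tolled the period for 296 days, extending the deadline to 3 May 2003.
Nothing else in the chronology tolls or restarts the period.
Filing on 5 April 2003 beat the 3 May 2003 deadline — the action is timely.

TIMELY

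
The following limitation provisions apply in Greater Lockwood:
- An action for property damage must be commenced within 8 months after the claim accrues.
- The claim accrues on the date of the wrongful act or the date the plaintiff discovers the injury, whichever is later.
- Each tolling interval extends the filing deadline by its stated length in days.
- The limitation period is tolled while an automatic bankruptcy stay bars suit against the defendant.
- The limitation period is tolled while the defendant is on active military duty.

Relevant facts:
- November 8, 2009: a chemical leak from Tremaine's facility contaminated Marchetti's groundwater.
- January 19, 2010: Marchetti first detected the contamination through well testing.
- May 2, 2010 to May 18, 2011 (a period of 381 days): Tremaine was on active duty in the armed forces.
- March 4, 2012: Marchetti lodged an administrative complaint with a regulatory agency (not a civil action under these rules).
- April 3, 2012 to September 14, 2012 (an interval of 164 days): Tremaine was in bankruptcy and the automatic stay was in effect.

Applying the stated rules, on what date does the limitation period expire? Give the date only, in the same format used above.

October 5, 2011

The claim accrued on January 19, 2010 — the later of the November 8, 2009 act and the January 19, 2010 discovery.
The untolled deadline — 8 months after January 19, 2010 — is September 19, 2010.
Because the defendant's active military service ran from May 2, 2010 to May 18, 2011, the deadline is extended by 381 days to October 5, 2011.
By the time the automatic bankruptcy stay began on April 3, 2012, the limitation period had already expired on October 5, 2011; that interval cannot revive it.
None of the other events listed affects the running of the period under the stated rules.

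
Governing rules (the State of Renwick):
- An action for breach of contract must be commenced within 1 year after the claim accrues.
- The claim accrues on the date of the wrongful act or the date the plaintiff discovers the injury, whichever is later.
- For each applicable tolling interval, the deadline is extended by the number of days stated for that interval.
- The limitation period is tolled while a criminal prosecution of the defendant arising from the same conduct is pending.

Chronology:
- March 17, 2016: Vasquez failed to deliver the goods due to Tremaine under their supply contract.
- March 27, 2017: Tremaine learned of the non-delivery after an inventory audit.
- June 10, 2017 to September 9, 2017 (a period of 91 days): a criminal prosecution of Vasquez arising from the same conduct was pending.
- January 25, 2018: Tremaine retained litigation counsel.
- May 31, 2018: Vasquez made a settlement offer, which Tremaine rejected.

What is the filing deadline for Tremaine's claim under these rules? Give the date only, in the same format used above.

The claim accrued on March 27, 2017 — the later of the March 17, 2016 act and the March 27, 2017 discovery.
1 year from March 27, 2017 is March 27, 2018.
The pending criminal prosecution from June 10, 2017 to September 9, 2017 tolled the period for 91 days, extending the deadline to June 26, 2018.
The other events in the timeline have no effect on the limitation period under the stated rules.

June 26, 2018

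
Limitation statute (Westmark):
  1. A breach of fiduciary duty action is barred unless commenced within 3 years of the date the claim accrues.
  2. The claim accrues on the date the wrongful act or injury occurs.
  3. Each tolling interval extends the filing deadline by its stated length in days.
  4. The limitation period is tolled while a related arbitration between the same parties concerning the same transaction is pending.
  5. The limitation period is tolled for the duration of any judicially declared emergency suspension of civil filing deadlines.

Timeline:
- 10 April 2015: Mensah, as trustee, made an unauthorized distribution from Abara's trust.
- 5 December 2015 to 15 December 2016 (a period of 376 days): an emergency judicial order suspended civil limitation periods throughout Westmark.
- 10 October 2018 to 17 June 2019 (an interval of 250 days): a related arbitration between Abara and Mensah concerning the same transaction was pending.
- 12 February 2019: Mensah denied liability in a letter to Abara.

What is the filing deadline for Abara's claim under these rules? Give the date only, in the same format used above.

27 December 2019

The limitation period began to run on 10 April 2015.
Adding the 3 years base period to 10 April 2015 gives a deadline of 10 April 2018, before any tolling.
Because the emergency suspension of filing deadlines ran from 5 December 2015 to 15 December 2016, the deadline is extended by 376 days to 21 April 2019.
The period was tolled for 250 days by the pending related arbitration (10 October 2018 to 17 June 2019), pushing the deadline to 27 December 2019.
None of the other events listed affects the running of the period under the stated rules.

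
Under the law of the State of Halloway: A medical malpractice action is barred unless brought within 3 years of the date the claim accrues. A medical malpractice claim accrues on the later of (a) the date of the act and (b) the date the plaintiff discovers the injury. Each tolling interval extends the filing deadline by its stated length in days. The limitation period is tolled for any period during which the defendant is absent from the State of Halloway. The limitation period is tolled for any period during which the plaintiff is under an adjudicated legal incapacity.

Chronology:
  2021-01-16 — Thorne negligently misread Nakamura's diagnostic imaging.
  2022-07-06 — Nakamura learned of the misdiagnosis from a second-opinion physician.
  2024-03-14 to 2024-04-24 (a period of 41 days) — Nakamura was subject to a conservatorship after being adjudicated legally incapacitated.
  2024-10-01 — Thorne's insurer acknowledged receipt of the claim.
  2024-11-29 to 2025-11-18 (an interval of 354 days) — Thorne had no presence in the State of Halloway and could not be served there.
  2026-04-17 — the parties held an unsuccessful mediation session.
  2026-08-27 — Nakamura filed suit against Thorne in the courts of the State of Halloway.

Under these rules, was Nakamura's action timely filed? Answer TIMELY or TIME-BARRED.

TIME-BARRED

Because discovery on 2022-07-06 post-dates the 2021-01-16 act, accrual under the later-of rule falls on 2022-07-06.
3 years from 2022-07-06 is 2025-07-06.
The period was tolled for 41 days by the plaintiff's legal incapacity (2024-03-14 to 2024-04-24), pushing the deadline to 2025-08-16.
Because the defendant's absence from the jurisdiction ran from 2024-11-29 to 2025-11-18, the deadline is extended by 354 days to 2026-08-05.
None of the other events listed affects the running of the period under the stated rules.
Filing on 2026-08-27 missed the 2026-08-05 deadline — the action is time-barred.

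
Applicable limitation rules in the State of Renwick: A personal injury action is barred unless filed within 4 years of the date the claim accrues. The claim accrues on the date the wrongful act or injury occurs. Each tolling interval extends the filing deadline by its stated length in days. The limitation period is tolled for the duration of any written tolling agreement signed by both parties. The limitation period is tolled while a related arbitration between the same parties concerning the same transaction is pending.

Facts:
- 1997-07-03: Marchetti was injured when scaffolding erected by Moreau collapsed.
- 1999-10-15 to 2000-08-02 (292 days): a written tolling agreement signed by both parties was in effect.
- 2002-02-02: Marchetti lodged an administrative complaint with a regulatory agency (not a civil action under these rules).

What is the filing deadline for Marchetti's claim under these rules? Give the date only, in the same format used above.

The limitation period began to run on 1997-07-03.
The untolled deadline — 4 years after 1997-07-03 — is 2001-07-03.
The period was tolled for 292 days by the written tolling agreement (1999-10-15 to 2000-08-02), pushing the deadline to 2002-04-21.
The other events in the timeline have no effect on the limitation period under the stated rules.

2002-04-21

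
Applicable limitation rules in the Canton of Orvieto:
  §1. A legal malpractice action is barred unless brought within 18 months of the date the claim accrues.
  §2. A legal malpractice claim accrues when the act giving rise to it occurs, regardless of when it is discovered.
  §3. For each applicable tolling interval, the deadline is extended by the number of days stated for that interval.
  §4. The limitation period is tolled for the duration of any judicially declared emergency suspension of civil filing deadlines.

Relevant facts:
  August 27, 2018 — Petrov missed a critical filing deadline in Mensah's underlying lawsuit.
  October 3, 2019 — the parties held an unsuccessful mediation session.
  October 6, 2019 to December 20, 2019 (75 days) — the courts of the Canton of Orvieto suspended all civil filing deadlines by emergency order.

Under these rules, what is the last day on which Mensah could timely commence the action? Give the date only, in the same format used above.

The claim accrued on August 27, 2018, when the wrongful act occurred.
18 months from August 27, 2018 is February 27, 2020.
The period was tolled for 75 days by the emergency suspension of filing deadlines (October 6, 2019 to December 20, 2019), pushing the deadline to May 12, 2020.
The other events in the timeline have no effect on the limitation period under the stated rules.

May 12, 2020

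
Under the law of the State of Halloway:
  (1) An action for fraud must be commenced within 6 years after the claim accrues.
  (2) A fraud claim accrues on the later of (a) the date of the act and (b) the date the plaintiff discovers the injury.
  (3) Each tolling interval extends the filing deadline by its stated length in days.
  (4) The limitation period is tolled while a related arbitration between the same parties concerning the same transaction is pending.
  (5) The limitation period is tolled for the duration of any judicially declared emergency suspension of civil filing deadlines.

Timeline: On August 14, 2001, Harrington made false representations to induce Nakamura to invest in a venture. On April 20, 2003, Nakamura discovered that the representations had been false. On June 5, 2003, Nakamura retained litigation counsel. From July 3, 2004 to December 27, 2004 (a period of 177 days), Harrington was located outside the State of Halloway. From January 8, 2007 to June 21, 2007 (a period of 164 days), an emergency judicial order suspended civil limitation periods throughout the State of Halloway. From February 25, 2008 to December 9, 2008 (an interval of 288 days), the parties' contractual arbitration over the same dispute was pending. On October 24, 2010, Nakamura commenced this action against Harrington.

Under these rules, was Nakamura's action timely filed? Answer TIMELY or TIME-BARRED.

Because discovery on April 20, 2003 post-dates the August 14, 2001 act, accrual under the later-of rule falls on April 20, 2003.
6 years from April 20, 2003 is April 20, 2009.
The period was tolled for 164 days by the emergency suspension of filing deadlines (January 8, 2007 to June 21, 2007), pushing the deadline to October 1, 2009.
Because the pending related arbitration ran from February 25, 2008 to December 9, 2008, the deadline is extended by 288 days to July 16, 2010.
Although the defendant's absence ran from July 3, 2004 to December 27, 2004, the stated rules do not make that a tolling event, so it is disregarded.
None of the other events listed affects the running of the period under the stated rules.
The October 24, 2010 filing falls after the July 16, 2010 deadline; the claim is time-barred.

TIME-BARRED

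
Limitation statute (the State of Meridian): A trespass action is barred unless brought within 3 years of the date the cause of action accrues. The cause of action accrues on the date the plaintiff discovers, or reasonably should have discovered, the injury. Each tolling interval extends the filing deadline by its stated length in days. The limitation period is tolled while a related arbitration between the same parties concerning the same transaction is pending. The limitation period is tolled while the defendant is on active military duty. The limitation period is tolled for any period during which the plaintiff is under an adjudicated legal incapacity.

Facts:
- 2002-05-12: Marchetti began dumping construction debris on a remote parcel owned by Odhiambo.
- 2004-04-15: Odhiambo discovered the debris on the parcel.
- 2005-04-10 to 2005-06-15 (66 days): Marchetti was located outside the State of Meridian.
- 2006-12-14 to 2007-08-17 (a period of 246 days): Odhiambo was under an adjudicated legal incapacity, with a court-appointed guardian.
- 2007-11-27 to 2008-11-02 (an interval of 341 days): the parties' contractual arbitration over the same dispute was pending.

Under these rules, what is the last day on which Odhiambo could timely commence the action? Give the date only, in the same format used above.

2008-11-22

Accrual is tied to discovery, so the period began on 2004-04-15 rather than on 2002-05-12 when the act occurred.
The untolled deadline — 3 years after 2004-04-15 — is 2007-04-15.
The plaintiff's legal incapacity from 2006-12-14 to 2007-08-17 tolled the period for 246 days, extending the deadline to 2007-12-17.
The pending related arbitration from 2007-11-27 to 2008-11-02 tolled the period for 341 days, extending the deadline to 2008-11-22.
Although the defendant's absence ran from 2005-04-10 to 2005-06-15, the stated rules do not make that a tolling event, so it is disregarded.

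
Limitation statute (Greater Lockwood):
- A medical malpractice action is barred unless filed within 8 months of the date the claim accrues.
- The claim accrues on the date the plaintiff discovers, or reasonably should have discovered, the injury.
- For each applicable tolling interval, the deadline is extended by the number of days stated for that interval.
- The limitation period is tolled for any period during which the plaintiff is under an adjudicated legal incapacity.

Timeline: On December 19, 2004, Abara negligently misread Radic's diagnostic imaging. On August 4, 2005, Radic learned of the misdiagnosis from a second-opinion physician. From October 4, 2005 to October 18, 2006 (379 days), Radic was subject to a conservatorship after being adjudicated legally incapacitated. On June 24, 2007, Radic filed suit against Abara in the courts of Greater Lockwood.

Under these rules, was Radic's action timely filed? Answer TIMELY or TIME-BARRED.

TIME-BARRED

Under the discovery rule, the claim accrued on August 4, 2005, when Radic discovered the injury — not on the December 19, 2004 date of the underlying act.
8 months from August 4, 2005 is April 4, 2006.
Because the plaintiff's legal incapacity ran from October 4, 2005 to October 18, 2006, the deadline is extended by 379 days to April 18, 2007.
Filing on June 24, 2007 missed the April 18, 2007 deadline — the action is time-barred.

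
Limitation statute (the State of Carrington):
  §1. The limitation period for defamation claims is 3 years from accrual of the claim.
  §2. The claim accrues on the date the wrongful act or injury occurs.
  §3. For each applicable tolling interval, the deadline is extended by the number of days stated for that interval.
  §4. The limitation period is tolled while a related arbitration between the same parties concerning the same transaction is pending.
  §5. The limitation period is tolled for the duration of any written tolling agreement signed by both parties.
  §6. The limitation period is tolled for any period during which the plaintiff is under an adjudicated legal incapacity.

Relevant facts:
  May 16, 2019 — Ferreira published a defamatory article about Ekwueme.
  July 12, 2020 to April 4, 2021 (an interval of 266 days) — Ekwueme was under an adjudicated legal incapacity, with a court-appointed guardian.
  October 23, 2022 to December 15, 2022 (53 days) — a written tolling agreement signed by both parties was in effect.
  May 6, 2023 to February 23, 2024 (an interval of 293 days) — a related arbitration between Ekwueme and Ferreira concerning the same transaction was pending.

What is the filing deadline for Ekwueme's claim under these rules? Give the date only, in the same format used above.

The claim accrued on May 16, 2019, the date of the act.
3 years from May 16, 2019 is May 16, 2022.
The period was tolled for 266 days by the plaintiff's legal incapacity (July 12, 2020 to April 4, 2021), pushing the deadline to February 6, 2023.
The written tolling agreement from October 23, 2022 to December 15, 2022 tolled the period for 53 days, extending the deadline to March 31, 2023.
By the time the pending related arbitration began on May 6, 2023, the limitation period had already expired on March 31, 2023; that interval cannot revive it.

March 31, 2023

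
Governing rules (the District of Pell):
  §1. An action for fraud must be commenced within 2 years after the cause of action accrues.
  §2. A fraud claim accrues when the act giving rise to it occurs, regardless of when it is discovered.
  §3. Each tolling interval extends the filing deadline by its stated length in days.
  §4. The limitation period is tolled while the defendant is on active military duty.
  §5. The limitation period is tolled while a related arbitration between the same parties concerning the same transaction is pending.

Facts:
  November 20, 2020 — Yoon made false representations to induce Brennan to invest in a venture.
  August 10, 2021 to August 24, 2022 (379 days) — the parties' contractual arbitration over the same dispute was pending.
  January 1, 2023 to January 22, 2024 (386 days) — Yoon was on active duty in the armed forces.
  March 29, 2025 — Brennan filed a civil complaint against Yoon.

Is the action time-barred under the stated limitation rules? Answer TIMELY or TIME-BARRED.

The limitation period began to run on November 20, 2020.
Adding the 2 years base period to November 20, 2020 gives a deadline of November 20, 2022, before any tolling.
The pending related arbitration from August 10, 2021 to August 24, 2022 tolled the period for 379 days, extending the deadline to December 4, 2023.
The defendant's active military service from January 1, 2023 to January 22, 2024 tolled the period for 386 days, extending the deadline to December 24, 2024.
Filing on March 29, 2025 missed the December 24, 2024 deadline — the action is time-barred.

TIME-BARRED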